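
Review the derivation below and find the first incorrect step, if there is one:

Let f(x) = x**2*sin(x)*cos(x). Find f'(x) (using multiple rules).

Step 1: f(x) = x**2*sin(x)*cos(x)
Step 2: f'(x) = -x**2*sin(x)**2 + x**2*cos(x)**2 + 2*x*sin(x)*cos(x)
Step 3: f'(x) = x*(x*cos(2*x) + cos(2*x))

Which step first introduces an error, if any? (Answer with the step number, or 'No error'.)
Step 3

Step 3 is incorrect due to a wrong trig function.
The step shows: x*(x*cos(2*x) + cos(2*x))
The correct value should be: x*(x*cos(2*x) + sin(2*x))

Explanation: sin(2*x) was incorrectly written as cos(2*x): the term x*(x*cos(2*x) + sin(2*x)) was incorrectly written as x*(x*cos(2*x) + cos(2*x))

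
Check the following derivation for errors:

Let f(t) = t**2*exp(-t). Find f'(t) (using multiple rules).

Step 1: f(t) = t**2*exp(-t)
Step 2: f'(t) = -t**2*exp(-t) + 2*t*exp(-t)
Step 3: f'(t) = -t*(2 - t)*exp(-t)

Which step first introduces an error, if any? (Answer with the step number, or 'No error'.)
Step 3

Step 3 is incorrect due to a sign flip.
The step shows: -t*(2 - t)*exp(-t)
The correct value should be: t*(2 - t)*exp(-t)

Explanation: The sign of the whole expression was flipped: the term t*(2 - t)*exp(-t) was incorrectly written as -t*(2 - t)*exp(-t)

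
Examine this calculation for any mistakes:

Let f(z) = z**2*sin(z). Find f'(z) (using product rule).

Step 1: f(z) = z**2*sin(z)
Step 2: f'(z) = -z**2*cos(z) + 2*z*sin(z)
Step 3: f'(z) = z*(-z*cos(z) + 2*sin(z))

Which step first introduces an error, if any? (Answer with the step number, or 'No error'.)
Step 2

Step 2 is incorrect due to a sign flip.
The step shows: -z**2*cos(z) + 2*z*sin(z)
The correct value should be: z**2*cos(z) + 2*z*sin(z)

Explanation: The sign of one term was flipped: the term z**2*cos(z) was incorrectly written as -z**2*cos(z)
The later steps are derived from this incorrect expression, so the error originates in Step 2.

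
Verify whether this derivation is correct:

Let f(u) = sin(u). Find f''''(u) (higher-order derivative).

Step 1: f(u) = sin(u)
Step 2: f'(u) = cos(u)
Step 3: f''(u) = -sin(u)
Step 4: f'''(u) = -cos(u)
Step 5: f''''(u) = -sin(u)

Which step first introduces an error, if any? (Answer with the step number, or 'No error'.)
Step 5

Step 5 is incorrect due to a sign flip.
The step shows: -sin(u)
The correct value should be: sin(u)

Explanation: The sign of the whole expression was flipped: the term sin(u) was incorrectly written as -sin(u)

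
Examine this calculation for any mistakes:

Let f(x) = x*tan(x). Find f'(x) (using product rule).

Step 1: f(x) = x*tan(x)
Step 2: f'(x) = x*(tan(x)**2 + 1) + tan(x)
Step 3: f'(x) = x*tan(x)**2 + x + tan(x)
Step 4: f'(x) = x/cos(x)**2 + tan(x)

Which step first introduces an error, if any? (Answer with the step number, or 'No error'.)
No error

All steps in this derivation are correct.
The final answer f'(x) = x/cos(x)**2 + tan(x) is valid.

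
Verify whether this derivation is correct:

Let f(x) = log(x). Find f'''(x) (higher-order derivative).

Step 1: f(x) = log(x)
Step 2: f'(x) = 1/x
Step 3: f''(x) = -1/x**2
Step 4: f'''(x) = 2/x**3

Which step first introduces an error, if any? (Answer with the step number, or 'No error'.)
No error

All steps in this derivation are correct.
The final answer f'''(x) = 2/x**3 is valid.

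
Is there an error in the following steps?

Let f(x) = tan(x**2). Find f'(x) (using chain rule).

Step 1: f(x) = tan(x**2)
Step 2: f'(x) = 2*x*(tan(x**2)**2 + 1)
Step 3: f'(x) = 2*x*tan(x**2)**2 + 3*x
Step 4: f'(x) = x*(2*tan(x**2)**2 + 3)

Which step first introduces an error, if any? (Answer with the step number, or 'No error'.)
Step 3

Step 3 is incorrect due to a wrong coefficient.
The step shows: 2*x*tan(x**2)**2 + 3*x
The correct value should be: 2*x*tan(x**2)**2 + 2*x

Explanation: The coefficient 2 was incorrectly written as 3: the term 2*x was incorrectly written as 3*x
The later steps are derived from this incorrect expression, so the error originates in Step 3.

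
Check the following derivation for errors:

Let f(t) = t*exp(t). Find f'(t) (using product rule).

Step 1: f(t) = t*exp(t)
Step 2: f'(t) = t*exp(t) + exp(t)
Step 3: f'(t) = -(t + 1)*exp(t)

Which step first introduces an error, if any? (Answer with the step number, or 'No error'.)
Step 3

Step 3 is incorrect due to a sign flip.
The step shows: -(t + 1)*exp(t)
The correct value should be: (t + 1)*exp(t)

Explanation: The sign of the whole expression was flipped: the term (t + 1)*exp(t) was incorrectly written as -(t + 1)*exp(t)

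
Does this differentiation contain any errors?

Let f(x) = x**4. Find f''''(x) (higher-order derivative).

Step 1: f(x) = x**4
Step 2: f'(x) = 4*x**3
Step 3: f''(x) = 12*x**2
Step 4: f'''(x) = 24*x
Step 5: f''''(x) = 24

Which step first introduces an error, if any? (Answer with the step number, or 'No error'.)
No error

All steps in this derivation are correct.
The final answer f''''(x) = 24 is valid.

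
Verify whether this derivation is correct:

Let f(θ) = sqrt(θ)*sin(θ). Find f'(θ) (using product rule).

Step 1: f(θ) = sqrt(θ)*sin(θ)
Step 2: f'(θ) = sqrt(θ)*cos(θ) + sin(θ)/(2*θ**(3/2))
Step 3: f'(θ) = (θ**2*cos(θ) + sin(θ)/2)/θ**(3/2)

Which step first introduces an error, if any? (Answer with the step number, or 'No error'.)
Step 2

Step 2 is incorrect due to a wrong exponent.
The step shows: sqrt(θ)*cos(θ) + sin(θ)/(2*θ**(3/2))
The correct value should be: sqrt(θ)*cos(θ) + sin(θ)/(2*sqrt(θ))

Explanation: The exponent -1/2 on θ was incorrectly written as -3/2: the term sin(θ)/(2*sqrt(θ)) was incorrectly written as sin(θ)/(2*θ**(3/2))
The later steps are derived from this incorrect expression, so the error originates in Step 2.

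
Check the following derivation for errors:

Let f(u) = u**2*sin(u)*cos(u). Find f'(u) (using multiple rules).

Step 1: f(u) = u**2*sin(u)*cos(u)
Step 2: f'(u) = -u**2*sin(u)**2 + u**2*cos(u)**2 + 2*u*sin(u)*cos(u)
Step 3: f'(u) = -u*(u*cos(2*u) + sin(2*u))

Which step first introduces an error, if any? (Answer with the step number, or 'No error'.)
Step 3

Step 3 is incorrect due to a sign flip.
The step shows: -u*(u*cos(2*u) + sin(2*u))
The correct value should be: u*(u*cos(2*u) + sin(2*u))

Explanation: The sign of the whole expression was flipped: the term u*(u*cos(2*u) + sin(2*u)) was incorrectly written as -u*(u*cos(2*u) + sin(2*u))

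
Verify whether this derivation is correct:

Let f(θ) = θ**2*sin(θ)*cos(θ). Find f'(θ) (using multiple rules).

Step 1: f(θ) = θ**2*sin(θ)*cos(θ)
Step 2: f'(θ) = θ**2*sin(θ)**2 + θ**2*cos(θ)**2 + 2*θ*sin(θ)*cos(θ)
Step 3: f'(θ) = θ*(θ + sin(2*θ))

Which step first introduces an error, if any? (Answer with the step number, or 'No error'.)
Step 2

Step 2 is incorrect due to a sign flip.
The step shows: θ**2*sin(θ)**2 + θ**2*cos(θ)**2 + 2*θ*sin(θ)*cos(θ)
The correct value should be: -θ**2*sin(θ)**2 + θ**2*cos(θ)**2 + 2*θ*sin(θ)*cos(θ)

Explanation: The sign of one term was flipped: the term -θ**2*sin(θ)**2 was incorrectly written as θ**2*sin(θ)**2
The later steps are derived from this incorrect expression, so the error originates in Step 2.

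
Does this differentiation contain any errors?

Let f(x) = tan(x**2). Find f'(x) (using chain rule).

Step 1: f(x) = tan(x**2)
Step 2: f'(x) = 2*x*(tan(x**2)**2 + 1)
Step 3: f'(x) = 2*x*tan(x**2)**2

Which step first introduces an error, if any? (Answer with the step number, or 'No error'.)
Step 3

Step 3 is incorrect due to a dropped term.
The step shows: 2*x*tan(x**2)**2
The correct value should be: 2*x*tan(x**2)**2 + 2*x

Explanation: A term was dropped: the term 2*x was incorrectly omitted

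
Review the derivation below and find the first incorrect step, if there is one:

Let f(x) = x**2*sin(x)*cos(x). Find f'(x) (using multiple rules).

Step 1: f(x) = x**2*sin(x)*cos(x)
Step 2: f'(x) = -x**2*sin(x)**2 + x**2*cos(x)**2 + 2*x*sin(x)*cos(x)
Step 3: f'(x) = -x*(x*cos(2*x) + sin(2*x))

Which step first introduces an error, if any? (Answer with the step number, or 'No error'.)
Step 3

Step 3 is incorrect due to a sign flip.
The step shows: -x*(x*cos(2*x) + sin(2*x))
The correct value should be: x*(x*cos(2*x) + sin(2*x))

Explanation: The sign of the whole expression was flipped: the term x*(x*cos(2*x) + sin(2*x)) was incorrectly written as -x*(x*cos(2*x) + sin(2*x))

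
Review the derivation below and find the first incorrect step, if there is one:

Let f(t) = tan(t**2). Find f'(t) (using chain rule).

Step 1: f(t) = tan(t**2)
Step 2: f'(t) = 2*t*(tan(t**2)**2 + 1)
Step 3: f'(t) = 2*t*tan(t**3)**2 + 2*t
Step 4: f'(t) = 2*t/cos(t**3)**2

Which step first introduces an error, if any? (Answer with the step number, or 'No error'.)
Step 3

Step 3 is incorrect due to a wrong exponent.
The step shows: 2*t*tan(t**3)**2 + 2*t
The correct value should be: 2*t*tan(t**2)**2 + 2*t

Explanation: The exponent 2 on t was incorrectly written as 3: the term 2*t*tan(t**2)**2 was incorrectly written as 2*t*tan(t**3)**2
The later steps are derived from this incorrect expression, so the error originates in Step 3.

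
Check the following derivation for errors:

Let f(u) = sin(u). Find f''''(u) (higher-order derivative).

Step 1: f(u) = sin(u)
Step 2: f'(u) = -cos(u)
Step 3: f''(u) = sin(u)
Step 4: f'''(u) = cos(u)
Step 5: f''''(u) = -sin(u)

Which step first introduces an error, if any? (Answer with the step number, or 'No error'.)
Step 2

Step 2 is incorrect due to a sign flip.
The step shows: -cos(u)
The correct value should be: cos(u)

Explanation: The sign of the whole expression was flipped: the term cos(u) was incorrectly written as -cos(u)
The later steps are derived from this incorrect expression, so the error originates in Step 2.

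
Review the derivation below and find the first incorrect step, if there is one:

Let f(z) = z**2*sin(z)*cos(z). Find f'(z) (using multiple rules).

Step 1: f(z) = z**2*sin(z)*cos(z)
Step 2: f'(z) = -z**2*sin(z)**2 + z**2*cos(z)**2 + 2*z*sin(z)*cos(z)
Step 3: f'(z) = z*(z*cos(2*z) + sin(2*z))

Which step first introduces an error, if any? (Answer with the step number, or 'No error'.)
No error

All steps in this derivation are correct.
The final answer f'(z) = z*(z*cos(2*z) + sin(2*z)) is valid.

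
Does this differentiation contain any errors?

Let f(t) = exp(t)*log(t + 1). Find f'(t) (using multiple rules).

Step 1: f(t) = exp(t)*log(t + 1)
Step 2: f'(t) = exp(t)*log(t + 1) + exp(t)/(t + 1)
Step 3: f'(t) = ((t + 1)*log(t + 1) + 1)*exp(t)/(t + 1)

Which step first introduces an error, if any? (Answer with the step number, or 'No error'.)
No error

All steps in this derivation are correct.
The final answer f'(t) = ((t + 1)*log(t + 1) + 1)*exp(t)/(t + 1) is valid.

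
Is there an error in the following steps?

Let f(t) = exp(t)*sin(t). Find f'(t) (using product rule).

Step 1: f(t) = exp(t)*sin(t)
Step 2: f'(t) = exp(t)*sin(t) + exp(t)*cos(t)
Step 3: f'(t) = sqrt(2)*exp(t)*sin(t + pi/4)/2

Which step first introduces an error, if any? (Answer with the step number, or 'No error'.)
Step 3

Step 3 is incorrect due to a wrong exponent.
The step shows: sqrt(2)*exp(t)*sin(t + pi/4)/2
The correct value should be: sqrt(2)*exp(t)*sin(t + pi/4)

Explanation: The exponent 1/2 on 2 was incorrectly written as -1/2: the term sqrt(2)*exp(t)*sin(t + pi/4) was incorrectly written as sqrt(2)*exp(t)*sin(t + pi/4)/2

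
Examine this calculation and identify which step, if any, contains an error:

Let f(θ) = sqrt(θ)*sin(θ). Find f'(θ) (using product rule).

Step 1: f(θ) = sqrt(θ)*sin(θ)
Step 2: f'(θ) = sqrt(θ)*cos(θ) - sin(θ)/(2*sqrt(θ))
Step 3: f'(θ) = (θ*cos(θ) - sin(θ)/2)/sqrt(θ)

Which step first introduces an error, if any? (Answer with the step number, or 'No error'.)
Step 2

Step 2 is incorrect due to a sign flip.
The step shows: sqrt(θ)*cos(θ) - sin(θ)/(2*sqrt(θ))
The correct value should be: sqrt(θ)*cos(θ) + sin(θ)/(2*sqrt(θ))

Explanation: The sign of one term was flipped: the term sin(θ)/(2*sqrt(θ)) was incorrectly written as -sin(θ)/(2*sqrt(θ))
The later steps are derived from this incorrect expression, so the error originates in Step 2.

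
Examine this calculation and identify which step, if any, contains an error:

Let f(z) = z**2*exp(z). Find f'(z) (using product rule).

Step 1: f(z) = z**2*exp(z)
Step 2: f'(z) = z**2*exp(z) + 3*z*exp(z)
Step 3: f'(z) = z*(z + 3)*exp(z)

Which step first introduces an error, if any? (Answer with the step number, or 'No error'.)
Step 2

Step 2 is incorrect due to a wrong coefficient.
The step shows: z**2*exp(z) + 3*z*exp(z)
The correct value should be: z**2*exp(z) + 2*z*exp(z)

Explanation: The coefficient 2 was incorrectly written as 3: the term 2*z*exp(z) was incorrectly written as 3*z*exp(z)
The later steps are derived from this incorrect expression, so the error originates in Step 2.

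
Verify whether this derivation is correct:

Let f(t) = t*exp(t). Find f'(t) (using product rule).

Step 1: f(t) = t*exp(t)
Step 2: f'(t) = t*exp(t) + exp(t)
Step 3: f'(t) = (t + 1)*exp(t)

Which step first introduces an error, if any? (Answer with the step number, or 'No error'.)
No error

All steps in this derivation are correct.
The final answer f'(t) = (t + 1)*exp(t) is valid.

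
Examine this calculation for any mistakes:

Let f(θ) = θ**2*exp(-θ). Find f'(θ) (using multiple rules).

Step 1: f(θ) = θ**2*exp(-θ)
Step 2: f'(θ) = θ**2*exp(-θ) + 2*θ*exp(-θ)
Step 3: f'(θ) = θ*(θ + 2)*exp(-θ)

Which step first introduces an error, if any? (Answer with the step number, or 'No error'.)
Step 2

Step 2 is incorrect due to a sign flip.
The step shows: θ**2*exp(-θ) + 2*θ*exp(-θ)
The correct value should be: -θ**2*exp(-θ) + 2*θ*exp(-θ)

Explanation: The sign of one term was flipped: the term -θ**2*exp(-θ) was incorrectly written as θ**2*exp(-θ)
The later steps are derived from this incorrect expression, so the error originates in Step 2.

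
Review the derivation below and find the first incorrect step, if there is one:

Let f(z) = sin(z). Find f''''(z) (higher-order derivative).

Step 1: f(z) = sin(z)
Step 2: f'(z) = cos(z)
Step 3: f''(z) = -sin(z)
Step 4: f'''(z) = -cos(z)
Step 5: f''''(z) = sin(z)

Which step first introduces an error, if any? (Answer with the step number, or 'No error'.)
No error

All steps in this derivation are correct.
The final answer f''''(z) = sin(z) is valid.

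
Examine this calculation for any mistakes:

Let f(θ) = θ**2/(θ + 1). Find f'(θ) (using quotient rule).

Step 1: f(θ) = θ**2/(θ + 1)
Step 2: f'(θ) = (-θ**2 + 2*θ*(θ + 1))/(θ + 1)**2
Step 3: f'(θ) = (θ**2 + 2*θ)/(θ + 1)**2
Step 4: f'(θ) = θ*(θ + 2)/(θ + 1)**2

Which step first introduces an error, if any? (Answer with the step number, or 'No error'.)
No error

All steps in this derivation are correct.
The final answer f'(θ) = θ*(θ + 2)/(θ + 1)**2 is valid.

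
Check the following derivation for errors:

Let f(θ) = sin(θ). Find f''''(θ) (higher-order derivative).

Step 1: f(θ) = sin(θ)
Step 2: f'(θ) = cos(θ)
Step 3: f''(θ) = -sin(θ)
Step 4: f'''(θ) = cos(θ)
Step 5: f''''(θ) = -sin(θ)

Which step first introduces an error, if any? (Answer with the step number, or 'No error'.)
Step 4

Step 4 is incorrect due to a sign flip.
The step shows: cos(θ)
The correct value should be: -cos(θ)

Explanation: The sign of the whole expression was flipped: the term -cos(θ) was incorrectly written as cos(θ)
The later steps are derived from this incorrect expression, so the error originates in Step 4.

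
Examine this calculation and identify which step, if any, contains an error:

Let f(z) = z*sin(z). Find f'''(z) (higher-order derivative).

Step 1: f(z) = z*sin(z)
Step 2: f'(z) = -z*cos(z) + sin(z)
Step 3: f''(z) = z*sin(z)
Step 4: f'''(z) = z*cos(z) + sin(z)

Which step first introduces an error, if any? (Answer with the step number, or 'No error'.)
Step 2

Step 2 is incorrect due to a sign flip.
The step shows: -z*cos(z) + sin(z)
The correct value should be: z*cos(z) + sin(z)

Explanation: The sign of one term was flipped: the term z*cos(z) was incorrectly written as -z*cos(z)
The later steps are derived from this incorrect expression, so the error originates in Step 2.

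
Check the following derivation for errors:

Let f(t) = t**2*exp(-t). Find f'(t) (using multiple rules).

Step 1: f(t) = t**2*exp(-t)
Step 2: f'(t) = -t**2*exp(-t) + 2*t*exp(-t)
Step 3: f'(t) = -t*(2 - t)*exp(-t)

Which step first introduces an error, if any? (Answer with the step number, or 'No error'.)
Step 3

Step 3 is incorrect due to a sign flip.
The step shows: -t*(2 - t)*exp(-t)
The correct value should be: t*(2 - t)*exp(-t)

Explanation: The sign of the whole expression was flipped: the term t*(2 - t)*exp(-t) was incorrectly written as -t*(2 - t)*exp(-t)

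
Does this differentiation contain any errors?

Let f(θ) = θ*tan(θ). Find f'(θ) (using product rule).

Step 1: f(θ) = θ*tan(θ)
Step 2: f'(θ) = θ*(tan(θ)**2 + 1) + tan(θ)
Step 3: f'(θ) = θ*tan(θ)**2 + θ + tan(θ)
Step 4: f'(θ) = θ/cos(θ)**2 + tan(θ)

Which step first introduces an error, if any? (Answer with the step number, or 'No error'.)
No error

All steps in this derivation are correct.
The final answer f'(θ) = θ/cos(θ)**2 + tan(θ) is valid.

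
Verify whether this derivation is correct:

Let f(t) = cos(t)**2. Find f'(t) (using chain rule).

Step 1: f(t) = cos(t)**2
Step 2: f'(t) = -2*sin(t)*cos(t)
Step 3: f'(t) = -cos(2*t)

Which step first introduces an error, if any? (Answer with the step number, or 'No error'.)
Step 3

Step 3 is incorrect due to a wrong trig function.
The step shows: -cos(2*t)
The correct value should be: -sin(2*t)

Explanation: sin(2*t) was incorrectly written as cos(2*t): the term -sin(2*t) was incorrectly written as -cos(2*t)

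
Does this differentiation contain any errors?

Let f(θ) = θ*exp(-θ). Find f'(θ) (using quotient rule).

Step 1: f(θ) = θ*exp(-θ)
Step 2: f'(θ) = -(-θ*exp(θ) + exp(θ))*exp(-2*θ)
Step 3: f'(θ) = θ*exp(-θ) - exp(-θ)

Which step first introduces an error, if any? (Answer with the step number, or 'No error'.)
Step 2

Step 2 is incorrect due to a sign flip.
The step shows: -(-θ*exp(θ) + exp(θ))*exp(-2*θ)
The correct value should be: (-θ*exp(θ) + exp(θ))*exp(-2*θ)

Explanation: The sign of the whole expression was flipped: the term (-θ*exp(θ) + exp(θ))*exp(-2*θ) was incorrectly written as -(-θ*exp(θ) + exp(θ))*exp(-2*θ)
The later steps are derived from this incorrect expression, so the error originates in Step 2.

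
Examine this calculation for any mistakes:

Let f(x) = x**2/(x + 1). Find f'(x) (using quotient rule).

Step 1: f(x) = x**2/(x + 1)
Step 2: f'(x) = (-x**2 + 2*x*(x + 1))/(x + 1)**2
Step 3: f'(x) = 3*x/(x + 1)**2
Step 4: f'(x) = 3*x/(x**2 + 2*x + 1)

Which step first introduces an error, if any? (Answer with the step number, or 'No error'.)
Step 3

Step 3 is incorrect due to a wrong exponent.
The step shows: 3*x/(x + 1)**2
The correct value should be: (x**2 + 2*x)/(x + 1)**2

Explanation: The exponent 2 on x was incorrectly written as 1: the term (x**2 + 2*x)/(x + 1)**2 was incorrectly written as 3*x/(x + 1)**2
The later steps are derived from this incorrect expression, so the error originates in Step 3.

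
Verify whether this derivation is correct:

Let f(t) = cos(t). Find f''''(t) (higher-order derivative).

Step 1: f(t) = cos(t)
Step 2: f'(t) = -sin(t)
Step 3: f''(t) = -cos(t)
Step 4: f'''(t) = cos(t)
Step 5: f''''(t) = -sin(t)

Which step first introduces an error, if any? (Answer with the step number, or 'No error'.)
Step 4

Step 4 is incorrect due to a wrong trig function.
The step shows: cos(t)
The correct value should be: sin(t)

Explanation: sin(t) was incorrectly written as cos(t): the term sin(t) was incorrectly written as cos(t)
The later steps are derived from this incorrect expression, so the error originates in Step 4.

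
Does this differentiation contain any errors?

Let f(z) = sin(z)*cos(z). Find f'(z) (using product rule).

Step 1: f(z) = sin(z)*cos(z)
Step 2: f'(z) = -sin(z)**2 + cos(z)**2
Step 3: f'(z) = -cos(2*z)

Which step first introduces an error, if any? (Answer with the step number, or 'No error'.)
Step 3

Step 3 is incorrect due to a sign flip.
The step shows: -cos(2*z)
The correct value should be: cos(2*z)

Explanation: The sign of the whole expression was flipped: the term cos(2*z) was incorrectly written as -cos(2*z)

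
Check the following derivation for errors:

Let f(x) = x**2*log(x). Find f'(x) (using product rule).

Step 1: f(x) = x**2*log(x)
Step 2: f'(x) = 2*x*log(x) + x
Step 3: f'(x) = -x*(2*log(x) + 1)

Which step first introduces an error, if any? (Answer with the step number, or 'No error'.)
Step 3

Step 3 is incorrect due to a sign flip.
The step shows: -x*(2*log(x) + 1)
The correct value should be: x*(2*log(x) + 1)

Explanation: The sign of the whole expression was flipped: the term x*(2*log(x) + 1) was incorrectly written as -x*(2*log(x) + 1)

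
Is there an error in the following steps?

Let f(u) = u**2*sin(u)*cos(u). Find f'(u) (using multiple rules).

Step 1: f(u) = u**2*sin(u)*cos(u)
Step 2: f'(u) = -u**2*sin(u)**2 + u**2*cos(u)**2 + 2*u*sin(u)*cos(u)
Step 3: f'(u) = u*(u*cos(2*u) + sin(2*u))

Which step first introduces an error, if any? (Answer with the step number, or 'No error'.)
No error

All steps in this derivation are correct.
The final answer f'(u) = u*(u*cos(2*u) + sin(2*u)) is valid.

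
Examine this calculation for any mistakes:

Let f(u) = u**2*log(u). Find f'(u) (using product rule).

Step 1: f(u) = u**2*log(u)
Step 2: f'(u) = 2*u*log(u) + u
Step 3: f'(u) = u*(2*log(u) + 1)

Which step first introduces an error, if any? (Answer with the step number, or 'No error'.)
No error

All steps in this derivation are correct.
The final answer f'(u) = u*(2*log(u) + 1) is valid.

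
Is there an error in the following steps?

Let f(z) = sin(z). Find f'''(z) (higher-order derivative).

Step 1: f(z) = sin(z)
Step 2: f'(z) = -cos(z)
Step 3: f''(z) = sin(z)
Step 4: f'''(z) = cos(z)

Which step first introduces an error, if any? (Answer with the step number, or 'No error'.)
Step 2

Step 2 is incorrect due to a sign flip.
The step shows: -cos(z)
The correct value should be: cos(z)

Explanation: The sign of the whole expression was flipped: the term cos(z) was incorrectly written as -cos(z)
The later steps are derived from this incorrect expression, so the error originates in Step 2.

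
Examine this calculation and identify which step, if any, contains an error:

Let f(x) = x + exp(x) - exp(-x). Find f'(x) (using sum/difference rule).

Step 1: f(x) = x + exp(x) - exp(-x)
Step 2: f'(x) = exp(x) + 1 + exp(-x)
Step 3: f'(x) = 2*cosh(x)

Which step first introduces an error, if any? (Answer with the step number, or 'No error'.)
Step 3

Step 3 is incorrect due to a dropped term.
The step shows: 2*cosh(x)
The correct value should be: 2*cosh(x) + 1

Explanation: A term was dropped: the term 1 was incorrectly omitted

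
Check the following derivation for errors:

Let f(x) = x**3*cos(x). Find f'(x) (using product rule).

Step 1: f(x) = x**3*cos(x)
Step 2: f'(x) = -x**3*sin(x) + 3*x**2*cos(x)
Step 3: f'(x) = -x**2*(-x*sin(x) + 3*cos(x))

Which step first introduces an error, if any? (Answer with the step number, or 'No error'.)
Step 3

Step 3 is incorrect due to a sign flip.
The step shows: -x**2*(-x*sin(x) + 3*cos(x))
The correct value should be: x**2*(-x*sin(x) + 3*cos(x))

Explanation: The sign of the whole expression was flipped: the term x**2*(-x*sin(x) + 3*cos(x)) was incorrectly written as -x**2*(-x*sin(x) + 3*cos(x))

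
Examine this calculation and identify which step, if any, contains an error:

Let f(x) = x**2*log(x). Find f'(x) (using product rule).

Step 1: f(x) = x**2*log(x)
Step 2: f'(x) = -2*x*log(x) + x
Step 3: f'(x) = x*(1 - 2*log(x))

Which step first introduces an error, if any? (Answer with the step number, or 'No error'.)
Step 2

Step 2 is incorrect due to a sign flip.
The step shows: -2*x*log(x) + x
The correct value should be: 2*x*log(x) + x

Explanation: The sign of one term was flipped: the term 2*x*log(x) was incorrectly written as -2*x*log(x)
The later steps are derived from this incorrect expression, so the error originates in Step 2.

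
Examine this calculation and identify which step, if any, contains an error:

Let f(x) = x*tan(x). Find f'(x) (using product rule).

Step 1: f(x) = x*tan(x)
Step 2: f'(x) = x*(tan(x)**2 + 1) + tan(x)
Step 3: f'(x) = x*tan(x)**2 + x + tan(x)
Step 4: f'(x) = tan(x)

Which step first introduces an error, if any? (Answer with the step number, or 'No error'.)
Step 4

Step 4 is incorrect due to a dropped term.
The step shows: tan(x)
The correct value should be: x/cos(x)**2 + tan(x)

Explanation: A term was dropped: the term x/cos(x)**2 was incorrectly omitted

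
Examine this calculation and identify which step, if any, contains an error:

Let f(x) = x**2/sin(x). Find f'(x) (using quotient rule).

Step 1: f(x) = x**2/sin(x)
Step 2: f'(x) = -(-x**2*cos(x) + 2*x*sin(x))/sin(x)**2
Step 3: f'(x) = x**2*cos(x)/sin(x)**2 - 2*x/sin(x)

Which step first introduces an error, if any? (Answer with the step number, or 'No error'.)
Step 2

Step 2 is incorrect due to a sign flip.
The step shows: -(-x**2*cos(x) + 2*x*sin(x))/sin(x)**2
The correct value should be: (-x**2*cos(x) + 2*x*sin(x))/sin(x)**2

Explanation: The sign of the whole expression was flipped: the term (-x**2*cos(x) + 2*x*sin(x))/sin(x)**2 was incorrectly written as -(-x**2*cos(x) + 2*x*sin(x))/sin(x)**2
The later steps are derived from this incorrect expression, so the error originates in Step 2.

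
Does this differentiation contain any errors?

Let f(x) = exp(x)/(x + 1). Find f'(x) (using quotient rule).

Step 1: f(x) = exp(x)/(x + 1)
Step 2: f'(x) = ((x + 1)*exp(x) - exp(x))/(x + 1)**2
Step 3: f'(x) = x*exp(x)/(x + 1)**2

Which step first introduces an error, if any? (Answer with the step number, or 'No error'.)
No error

All steps in this derivation are correct.
The final answer f'(x) = x*exp(x)/(x + 1)**2 is valid.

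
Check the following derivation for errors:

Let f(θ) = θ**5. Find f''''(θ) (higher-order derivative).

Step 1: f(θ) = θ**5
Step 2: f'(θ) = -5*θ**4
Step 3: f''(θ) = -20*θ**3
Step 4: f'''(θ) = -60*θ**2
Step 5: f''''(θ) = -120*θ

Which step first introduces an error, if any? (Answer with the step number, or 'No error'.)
Step 2

Step 2 is incorrect due to a sign flip.
The step shows: -5*θ**4
The correct value should be: 5*θ**4

Explanation: The sign of the whole expression was flipped: the term 5*θ**4 was incorrectly written as -5*θ**4
The later steps are derived from this incorrect expression, so the error originates in Step 2.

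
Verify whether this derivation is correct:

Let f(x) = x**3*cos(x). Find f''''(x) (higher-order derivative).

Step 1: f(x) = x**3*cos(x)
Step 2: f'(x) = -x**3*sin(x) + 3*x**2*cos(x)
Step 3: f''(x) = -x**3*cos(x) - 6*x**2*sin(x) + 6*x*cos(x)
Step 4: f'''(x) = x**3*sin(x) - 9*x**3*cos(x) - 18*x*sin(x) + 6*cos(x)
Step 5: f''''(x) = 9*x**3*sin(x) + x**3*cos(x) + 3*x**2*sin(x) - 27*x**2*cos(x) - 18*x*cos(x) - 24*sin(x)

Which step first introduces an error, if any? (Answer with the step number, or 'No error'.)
Step 4

Step 4 is incorrect due to a wrong exponent.
The step shows: x**3*sin(x) - 9*x**3*cos(x) - 18*x*sin(x) + 6*cos(x)
The correct value should be: x**3*sin(x) - 9*x**2*cos(x) - 18*x*sin(x) + 6*cos(x)

Explanation: The exponent 2 on x was incorrectly written as 3: the term -9*x**2*cos(x) was incorrectly written as -9*x**3*cos(x)
The later steps are derived from this incorrect expression, so the error originates in Step 4.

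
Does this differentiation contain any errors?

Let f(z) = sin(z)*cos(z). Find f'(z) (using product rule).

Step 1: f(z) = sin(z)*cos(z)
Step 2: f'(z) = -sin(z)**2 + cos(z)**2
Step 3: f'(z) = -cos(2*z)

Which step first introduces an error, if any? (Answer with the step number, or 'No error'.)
Step 3

Step 3 is incorrect due to a sign flip.
The step shows: -cos(2*z)
The correct value should be: cos(2*z)

Explanation: The sign of the whole expression was flipped: the term cos(2*z) was incorrectly written as -cos(2*z)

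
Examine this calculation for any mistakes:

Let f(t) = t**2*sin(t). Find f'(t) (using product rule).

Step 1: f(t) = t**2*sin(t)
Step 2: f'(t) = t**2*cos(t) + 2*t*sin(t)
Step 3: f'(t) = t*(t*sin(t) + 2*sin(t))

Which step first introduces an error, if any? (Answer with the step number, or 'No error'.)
Step 3

Step 3 is incorrect due to a wrong trig function.
The step shows: t*(t*sin(t) + 2*sin(t))
The correct value should be: t*(t*cos(t) + 2*sin(t))

Explanation: cos(t) was incorrectly written as sin(t): the term t*(t*cos(t) + 2*sin(t)) was incorrectly written as t*(t*sin(t) + 2*sin(t))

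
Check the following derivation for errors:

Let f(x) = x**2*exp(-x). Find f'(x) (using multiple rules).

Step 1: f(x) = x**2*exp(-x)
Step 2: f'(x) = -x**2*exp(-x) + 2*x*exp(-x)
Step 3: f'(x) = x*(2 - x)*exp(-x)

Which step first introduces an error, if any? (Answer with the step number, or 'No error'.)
No error

All steps in this derivation are correct.
The final answer f'(x) = x*(2 - x)*exp(-x) is valid.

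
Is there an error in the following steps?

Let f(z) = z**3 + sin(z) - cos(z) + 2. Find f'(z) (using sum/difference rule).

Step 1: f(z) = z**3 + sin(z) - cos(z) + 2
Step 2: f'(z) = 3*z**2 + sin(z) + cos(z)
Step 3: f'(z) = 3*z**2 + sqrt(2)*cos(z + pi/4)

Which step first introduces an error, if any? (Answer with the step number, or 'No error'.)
Step 3

Step 3 is incorrect due to a wrong trig function.
The step shows: 3*z**2 + sqrt(2)*cos(z + pi/4)
The correct value should be: 3*z**2 + sqrt(2)*sin(z + pi/4)

Explanation: sin(z + pi/4) was incorrectly written as cos(z + pi/4): the term sqrt(2)*sin(z + pi/4) was incorrectly written as sqrt(2)*cos(z + pi/4)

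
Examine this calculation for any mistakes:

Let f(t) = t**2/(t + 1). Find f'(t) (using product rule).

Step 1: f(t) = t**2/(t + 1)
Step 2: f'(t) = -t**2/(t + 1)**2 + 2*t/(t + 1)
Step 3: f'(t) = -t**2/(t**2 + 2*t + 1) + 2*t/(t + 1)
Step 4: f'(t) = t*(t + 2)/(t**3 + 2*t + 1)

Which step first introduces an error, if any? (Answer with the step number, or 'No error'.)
Step 4

Step 4 is incorrect due to a wrong exponent.
The step shows: t*(t + 2)/(t**3 + 2*t + 1)
The correct value should be: t*(t + 2)/(t**2 + 2*t + 1)

Explanation: The exponent 2 on t was incorrectly written as 3: the term t*(t + 2)/(t**2 + 2*t + 1) was incorrectly written as t*(t + 2)/(t**3 + 2*t + 1)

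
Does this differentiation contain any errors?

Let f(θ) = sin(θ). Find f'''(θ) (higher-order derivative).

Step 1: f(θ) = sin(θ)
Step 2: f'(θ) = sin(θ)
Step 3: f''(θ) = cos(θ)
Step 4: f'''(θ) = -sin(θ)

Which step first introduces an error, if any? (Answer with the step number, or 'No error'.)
Step 2

Step 2 is incorrect due to a wrong trig function.
The step shows: sin(θ)
The correct value should be: cos(θ)

Explanation: cos(θ) was incorrectly written as sin(θ): the term cos(θ) was incorrectly written as sin(θ)
The later steps are derived from this incorrect expression, so the error originates in Step 2.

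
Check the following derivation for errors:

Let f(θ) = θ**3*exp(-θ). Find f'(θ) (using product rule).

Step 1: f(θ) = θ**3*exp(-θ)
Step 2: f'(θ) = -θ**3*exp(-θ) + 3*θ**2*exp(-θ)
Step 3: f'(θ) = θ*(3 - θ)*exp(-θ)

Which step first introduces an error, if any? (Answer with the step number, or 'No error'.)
Step 3

Step 3 is incorrect due to a wrong exponent.
The step shows: θ*(3 - θ)*exp(-θ)
The correct value should be: θ**2*(3 - θ)*exp(-θ)

Explanation: The exponent 2 on θ was incorrectly written as 1: the term θ**2*(3 - θ)*exp(-θ) was incorrectly written as θ*(3 - θ)*exp(-θ)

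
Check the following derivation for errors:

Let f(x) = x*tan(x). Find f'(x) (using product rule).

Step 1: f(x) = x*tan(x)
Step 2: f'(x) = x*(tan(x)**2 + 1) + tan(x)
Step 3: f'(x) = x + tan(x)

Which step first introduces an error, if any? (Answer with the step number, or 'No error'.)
Step 3

Step 3 is incorrect due to a dropped term.
The step shows: x + tan(x)
The correct value should be: x*tan(x)**2 + x + tan(x)

Explanation: A term was dropped: the term x*tan(x)**2 was incorrectly omitted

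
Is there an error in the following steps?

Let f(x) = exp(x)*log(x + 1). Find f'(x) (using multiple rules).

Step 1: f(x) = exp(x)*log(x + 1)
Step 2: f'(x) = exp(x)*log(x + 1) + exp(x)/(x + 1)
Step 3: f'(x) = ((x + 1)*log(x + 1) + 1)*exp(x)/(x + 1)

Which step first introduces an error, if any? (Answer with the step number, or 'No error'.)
No error

All steps in this derivation are correct.
The final answer f'(x) = ((x + 1)*log(x + 1) + 1)*exp(x)/(x + 1) is valid.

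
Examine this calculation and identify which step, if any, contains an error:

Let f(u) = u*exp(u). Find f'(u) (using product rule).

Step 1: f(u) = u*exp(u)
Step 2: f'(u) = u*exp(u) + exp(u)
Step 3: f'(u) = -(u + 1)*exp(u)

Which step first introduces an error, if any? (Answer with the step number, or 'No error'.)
Step 3

Step 3 is incorrect due to a sign flip.
The step shows: -(u + 1)*exp(u)
The correct value should be: (u + 1)*exp(u)

Explanation: The sign of the whole expression was flipped: the term (u + 1)*exp(u) was incorrectly written as -(u + 1)*exp(u)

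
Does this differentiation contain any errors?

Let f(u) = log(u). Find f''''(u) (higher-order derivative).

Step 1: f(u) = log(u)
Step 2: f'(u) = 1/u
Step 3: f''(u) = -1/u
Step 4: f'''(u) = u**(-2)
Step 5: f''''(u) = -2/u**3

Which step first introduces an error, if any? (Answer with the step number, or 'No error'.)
Step 3

Step 3 is incorrect due to a wrong exponent.
The step shows: -1/u
The correct value should be: -1/u**2

Explanation: The exponent -2 on u was incorrectly written as -1: the term -1/u**2 was incorrectly written as -1/u
The later steps are derived from this incorrect expression, so the error originates in Step 3.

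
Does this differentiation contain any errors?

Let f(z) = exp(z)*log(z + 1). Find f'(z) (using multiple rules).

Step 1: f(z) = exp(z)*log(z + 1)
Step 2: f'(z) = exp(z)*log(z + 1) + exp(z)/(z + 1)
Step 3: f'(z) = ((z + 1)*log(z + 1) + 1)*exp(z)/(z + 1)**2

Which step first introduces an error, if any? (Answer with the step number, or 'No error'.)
Step 3

Step 3 is incorrect due to a wrong exponent.
The step shows: ((z + 1)*log(z + 1) + 1)*exp(z)/(z + 1)**2
The correct value should be: ((z + 1)*log(z + 1) + 1)*exp(z)/(z + 1)

Explanation: The exponent -1 on z + 1 was incorrectly written as -2: the term ((z + 1)*log(z + 1) + 1)*exp(z)/(z + 1) was incorrectly written as ((z + 1)*log(z + 1) + 1)*exp(z)/(z + 1)**2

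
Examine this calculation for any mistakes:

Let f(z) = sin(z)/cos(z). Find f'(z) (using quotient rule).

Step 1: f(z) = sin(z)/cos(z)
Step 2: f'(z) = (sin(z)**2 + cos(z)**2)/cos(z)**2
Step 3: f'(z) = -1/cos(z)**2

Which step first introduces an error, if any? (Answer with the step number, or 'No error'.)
Step 3

Step 3 is incorrect due to a sign flip.
The step shows: -1/cos(z)**2
The correct value should be: cos(z)**(-2)

Explanation: The sign of the whole expression was flipped: the term cos(z)**(-2) was incorrectly written as -1/cos(z)**2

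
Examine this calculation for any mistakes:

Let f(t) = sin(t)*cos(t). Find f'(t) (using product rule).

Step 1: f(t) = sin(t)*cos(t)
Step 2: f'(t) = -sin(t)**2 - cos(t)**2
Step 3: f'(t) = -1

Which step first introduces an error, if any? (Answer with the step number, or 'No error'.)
Step 2

Step 2 is incorrect due to a sign flip.
The step shows: -sin(t)**2 - cos(t)**2
The correct value should be: -sin(t)**2 + cos(t)**2

Explanation: The sign of one term was flipped: the term cos(t)**2 was incorrectly written as -cos(t)**2
The later steps are derived from this incorrect expression, so the error originates in Step 2.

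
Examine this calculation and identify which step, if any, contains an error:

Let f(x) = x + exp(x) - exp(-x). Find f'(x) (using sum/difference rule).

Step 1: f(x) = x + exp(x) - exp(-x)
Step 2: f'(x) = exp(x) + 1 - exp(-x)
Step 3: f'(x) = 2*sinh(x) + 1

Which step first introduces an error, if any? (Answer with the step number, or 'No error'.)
Step 2

Step 2 is incorrect due to a sign flip.
The step shows: exp(x) + 1 - exp(-x)
The correct value should be: exp(x) + 1 + exp(-x)

Explanation: The sign of one term was flipped: the term exp(-x) was incorrectly written as -exp(-x)
The later steps are derived from this incorrect expression, so the error originates in Step 2.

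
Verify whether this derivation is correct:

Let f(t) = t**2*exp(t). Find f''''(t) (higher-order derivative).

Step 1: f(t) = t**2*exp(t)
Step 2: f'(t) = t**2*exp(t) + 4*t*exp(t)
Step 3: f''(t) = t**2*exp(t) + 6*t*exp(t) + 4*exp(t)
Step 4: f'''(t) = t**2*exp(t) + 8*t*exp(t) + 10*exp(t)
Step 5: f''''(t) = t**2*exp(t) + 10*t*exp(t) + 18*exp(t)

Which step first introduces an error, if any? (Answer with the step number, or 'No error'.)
Step 2

Step 2 is incorrect due to a wrong coefficient.
The step shows: t**2*exp(t) + 4*t*exp(t)
The correct value should be: t**2*exp(t) + 2*t*exp(t)

Explanation: The coefficient 2 was incorrectly written as 4: the term 2*t*exp(t) was incorrectly written as 4*t*exp(t)
The later steps are derived from this incorrect expression, so the error originates in Step 2.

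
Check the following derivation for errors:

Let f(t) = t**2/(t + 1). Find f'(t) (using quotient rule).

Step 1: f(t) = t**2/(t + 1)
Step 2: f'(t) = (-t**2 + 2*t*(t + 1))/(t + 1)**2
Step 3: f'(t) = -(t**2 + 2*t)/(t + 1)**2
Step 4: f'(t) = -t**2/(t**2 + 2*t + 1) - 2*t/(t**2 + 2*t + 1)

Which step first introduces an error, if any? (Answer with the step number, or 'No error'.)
Step 3

Step 3 is incorrect due to a sign flip.
The step shows: -(t**2 + 2*t)/(t + 1)**2
The correct value should be: (t**2 + 2*t)/(t + 1)**2

Explanation: The sign of the whole expression was flipped: the term (t**2 + 2*t)/(t + 1)**2 was incorrectly written as -(t**2 + 2*t)/(t + 1)**2
The later steps are derived from this incorrect expression, so the error originates in Step 3.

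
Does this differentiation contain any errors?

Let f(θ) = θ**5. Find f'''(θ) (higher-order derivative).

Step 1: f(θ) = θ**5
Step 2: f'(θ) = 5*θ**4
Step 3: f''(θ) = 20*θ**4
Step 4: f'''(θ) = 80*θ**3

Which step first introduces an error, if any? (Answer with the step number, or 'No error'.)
Step 3

Step 3 is incorrect due to a wrong exponent.
The step shows: 20*θ**4
The correct value should be: 20*θ**3

Explanation: The exponent 3 on θ was incorrectly written as 4: the term 20*θ**3 was incorrectly written as 20*θ**4
The later steps are derived from this incorrect expression, so the error originates in Step 3.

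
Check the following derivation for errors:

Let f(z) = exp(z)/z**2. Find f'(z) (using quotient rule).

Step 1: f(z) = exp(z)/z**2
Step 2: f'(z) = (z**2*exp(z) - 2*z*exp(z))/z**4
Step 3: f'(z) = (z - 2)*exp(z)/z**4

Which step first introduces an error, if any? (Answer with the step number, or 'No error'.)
Step 3

Step 3 is incorrect due to a wrong exponent.
The step shows: (z - 2)*exp(z)/z**4
The correct value should be: (z - 2)*exp(z)/z**3

Explanation: The exponent -3 on z was incorrectly written as -4: the term (z - 2)*exp(z)/z**3 was incorrectly written as (z - 2)*exp(z)/z**4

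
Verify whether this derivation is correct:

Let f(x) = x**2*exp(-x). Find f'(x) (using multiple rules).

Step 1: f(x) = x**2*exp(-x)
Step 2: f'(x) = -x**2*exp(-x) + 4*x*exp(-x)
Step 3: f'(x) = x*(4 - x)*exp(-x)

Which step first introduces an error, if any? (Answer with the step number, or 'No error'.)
Step 2

Step 2 is incorrect due to a wrong coefficient.
The step shows: -x**2*exp(-x) + 4*x*exp(-x)
The correct value should be: -x**2*exp(-x) + 2*x*exp(-x)

Explanation: The coefficient 2 was incorrectly written as 4: the term 2*x*exp(-x) was incorrectly written as 4*x*exp(-x)
The later steps are derived from this incorrect expression, so the error originates in Step 2.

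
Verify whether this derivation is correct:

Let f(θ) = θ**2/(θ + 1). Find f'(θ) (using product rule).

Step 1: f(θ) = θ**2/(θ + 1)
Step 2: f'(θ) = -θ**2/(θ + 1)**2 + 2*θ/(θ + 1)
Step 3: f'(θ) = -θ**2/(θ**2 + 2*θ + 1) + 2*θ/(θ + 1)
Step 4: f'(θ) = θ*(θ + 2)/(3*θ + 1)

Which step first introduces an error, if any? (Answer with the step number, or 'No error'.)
Step 4

Step 4 is incorrect due to a wrong exponent.
The step shows: θ*(θ + 2)/(3*θ + 1)
The correct value should be: θ*(θ + 2)/(θ**2 + 2*θ + 1)

Explanation: The exponent 2 on θ was incorrectly written as 1: the term θ*(θ + 2)/(θ**2 + 2*θ + 1) was incorrectly written as θ*(θ + 2)/(3*θ + 1)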